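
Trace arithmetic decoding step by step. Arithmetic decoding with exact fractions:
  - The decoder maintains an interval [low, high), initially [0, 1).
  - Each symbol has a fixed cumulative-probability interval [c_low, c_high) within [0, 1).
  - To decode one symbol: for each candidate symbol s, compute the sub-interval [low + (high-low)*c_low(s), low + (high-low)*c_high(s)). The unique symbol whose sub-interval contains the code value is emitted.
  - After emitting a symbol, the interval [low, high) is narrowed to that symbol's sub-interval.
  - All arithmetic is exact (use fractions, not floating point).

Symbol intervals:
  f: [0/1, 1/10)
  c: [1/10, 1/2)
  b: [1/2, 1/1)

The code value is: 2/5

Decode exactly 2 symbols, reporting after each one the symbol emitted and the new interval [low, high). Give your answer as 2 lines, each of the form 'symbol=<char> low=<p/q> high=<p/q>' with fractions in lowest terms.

Step 1: interval [0/1, 1/1), width = 1/1 - 0/1 = 1/1
  'f': [0/1 + 1/1*0/1, 0/1 + 1/1*1/10) = [0/1, 1/10)
  'c': [0/1 + 1/1*1/10, 0/1 + 1/1*1/2) = [1/10, 1/2) <- contains code 2/5
  'b': [0/1 + 1/1*1/2, 0/1 + 1/1*1/1) = [1/2, 1/1)
  emit 'c', narrow to [1/10, 1/2)
Step 2: interval [1/10, 1/2), width = 1/2 - 1/10 = 2/5
  'f': [1/10 + 2/5*0/1, 1/10 + 2/5*1/10) = [1/10, 7/50)
  'c': [1/10 + 2/5*1/10, 1/10 + 2/5*1/2) = [7/50, 3/10)
  'b': [1/10 + 2/5*1/2, 1/10 + 2/5*1/1) = [3/10, 1/2) <- contains code 2/5
  emit 'b', narrow to [3/10, 1/2)

Answer: symbol=c low=1/10 high=1/2
symbol=b low=3/10 high=1/2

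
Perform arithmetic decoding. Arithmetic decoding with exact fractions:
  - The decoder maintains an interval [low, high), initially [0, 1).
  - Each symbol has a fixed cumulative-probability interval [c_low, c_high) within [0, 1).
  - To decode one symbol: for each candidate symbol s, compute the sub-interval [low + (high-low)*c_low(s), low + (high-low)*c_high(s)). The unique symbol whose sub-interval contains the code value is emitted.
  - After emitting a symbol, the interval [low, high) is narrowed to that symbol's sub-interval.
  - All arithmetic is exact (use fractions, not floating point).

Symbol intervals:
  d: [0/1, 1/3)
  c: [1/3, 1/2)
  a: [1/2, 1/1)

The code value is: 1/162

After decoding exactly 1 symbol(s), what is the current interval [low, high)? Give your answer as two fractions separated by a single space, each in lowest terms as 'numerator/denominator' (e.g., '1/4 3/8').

Answer: 0/1 1/3

Derivation:
Step 1: interval [0/1, 1/1), width = 1/1 - 0/1 = 1/1
  'd': [0/1 + 1/1*0/1, 0/1 + 1/1*1/3) = [0/1, 1/3) <- contains code 1/162
  'c': [0/1 + 1/1*1/3, 0/1 + 1/1*1/2) = [1/3, 1/2)
  'a': [0/1 + 1/1*1/2, 0/1 + 1/1*1/1) = [1/2, 1/1)
  emit 'd', narrow to [0/1, 1/3)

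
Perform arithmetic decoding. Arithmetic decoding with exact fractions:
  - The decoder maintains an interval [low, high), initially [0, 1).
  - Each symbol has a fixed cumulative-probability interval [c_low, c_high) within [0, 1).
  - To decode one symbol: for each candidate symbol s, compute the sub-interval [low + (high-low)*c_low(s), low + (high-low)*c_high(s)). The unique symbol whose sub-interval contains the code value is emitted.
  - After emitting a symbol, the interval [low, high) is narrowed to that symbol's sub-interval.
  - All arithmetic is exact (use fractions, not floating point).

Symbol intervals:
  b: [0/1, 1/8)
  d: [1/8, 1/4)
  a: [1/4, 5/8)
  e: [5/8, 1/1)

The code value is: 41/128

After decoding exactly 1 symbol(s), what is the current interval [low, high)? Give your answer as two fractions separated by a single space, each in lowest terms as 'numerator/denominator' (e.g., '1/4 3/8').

Step 1: interval [0/1, 1/1), width = 1/1 - 0/1 = 1/1
  'b': [0/1 + 1/1*0/1, 0/1 + 1/1*1/8) = [0/1, 1/8)
  'd': [0/1 + 1/1*1/8, 0/1 + 1/1*1/4) = [1/8, 1/4)
  'a': [0/1 + 1/1*1/4, 0/1 + 1/1*5/8) = [1/4, 5/8) <- contains code 41/128
  'e': [0/1 + 1/1*5/8, 0/1 + 1/1*1/1) = [5/8, 1/1)
  emit 'a', narrow to [1/4, 5/8)

Answer: 1/4 5/8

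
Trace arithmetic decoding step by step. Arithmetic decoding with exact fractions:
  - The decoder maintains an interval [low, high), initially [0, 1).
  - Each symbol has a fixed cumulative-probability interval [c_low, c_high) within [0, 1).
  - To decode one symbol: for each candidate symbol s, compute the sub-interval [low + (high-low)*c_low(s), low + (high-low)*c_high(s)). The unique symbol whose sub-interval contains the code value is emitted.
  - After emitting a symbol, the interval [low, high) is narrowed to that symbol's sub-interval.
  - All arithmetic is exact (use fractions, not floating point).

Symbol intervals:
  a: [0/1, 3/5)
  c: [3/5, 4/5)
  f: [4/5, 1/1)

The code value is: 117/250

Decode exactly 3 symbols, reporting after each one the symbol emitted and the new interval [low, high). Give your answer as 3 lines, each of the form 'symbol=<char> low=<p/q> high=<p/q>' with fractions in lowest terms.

Step 1: interval [0/1, 1/1), width = 1/1 - 0/1 = 1/1
  'a': [0/1 + 1/1*0/1, 0/1 + 1/1*3/5) = [0/1, 3/5) <- contains code 117/250
  'c': [0/1 + 1/1*3/5, 0/1 + 1/1*4/5) = [3/5, 4/5)
  'f': [0/1 + 1/1*4/5, 0/1 + 1/1*1/1) = [4/5, 1/1)
  emit 'a', narrow to [0/1, 3/5)
Step 2: interval [0/1, 3/5), width = 3/5 - 0/1 = 3/5
  'a': [0/1 + 3/5*0/1, 0/1 + 3/5*3/5) = [0/1, 9/25)
  'c': [0/1 + 3/5*3/5, 0/1 + 3/5*4/5) = [9/25, 12/25) <- contains code 117/250
  'f': [0/1 + 3/5*4/5, 0/1 + 3/5*1/1) = [12/25, 3/5)
  emit 'c', narrow to [9/25, 12/25)
Step 3: interval [9/25, 12/25), width = 12/25 - 9/25 = 3/25
  'a': [9/25 + 3/25*0/1, 9/25 + 3/25*3/5) = [9/25, 54/125)
  'c': [9/25 + 3/25*3/5, 9/25 + 3/25*4/5) = [54/125, 57/125)
  'f': [9/25 + 3/25*4/5, 9/25 + 3/25*1/1) = [57/125, 12/25) <- contains code 117/250
  emit 'f', narrow to [57/125, 12/25)

Answer: symbol=a low=0/1 high=3/5
symbol=c low=9/25 high=12/25
symbol=f low=57/125 high=12/25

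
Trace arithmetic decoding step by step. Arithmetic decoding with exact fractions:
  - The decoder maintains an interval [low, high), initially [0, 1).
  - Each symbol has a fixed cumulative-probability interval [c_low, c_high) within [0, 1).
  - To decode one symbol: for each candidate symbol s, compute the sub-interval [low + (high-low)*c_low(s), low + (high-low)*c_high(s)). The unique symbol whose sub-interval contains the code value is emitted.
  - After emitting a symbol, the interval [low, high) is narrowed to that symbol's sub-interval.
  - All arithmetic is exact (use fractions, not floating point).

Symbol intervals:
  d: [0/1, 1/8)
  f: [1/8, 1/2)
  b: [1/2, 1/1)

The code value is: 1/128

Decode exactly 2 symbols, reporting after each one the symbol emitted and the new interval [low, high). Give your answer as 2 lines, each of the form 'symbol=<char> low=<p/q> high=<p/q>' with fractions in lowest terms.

Step 1: interval [0/1, 1/1), width = 1/1 - 0/1 = 1/1
  'd': [0/1 + 1/1*0/1, 0/1 + 1/1*1/8) = [0/1, 1/8) <- contains code 1/128
  'f': [0/1 + 1/1*1/8, 0/1 + 1/1*1/2) = [1/8, 1/2)
  'b': [0/1 + 1/1*1/2, 0/1 + 1/1*1/1) = [1/2, 1/1)
  emit 'd', narrow to [0/1, 1/8)
Step 2: interval [0/1, 1/8), width = 1/8 - 0/1 = 1/8
  'd': [0/1 + 1/8*0/1, 0/1 + 1/8*1/8) = [0/1, 1/64) <- contains code 1/128
  'f': [0/1 + 1/8*1/8, 0/1 + 1/8*1/2) = [1/64, 1/16)
  'b': [0/1 + 1/8*1/2, 0/1 + 1/8*1/1) = [1/16, 1/8)
  emit 'd', narrow to [0/1, 1/64)

Answer: symbol=d low=0/1 high=1/8
symbol=d low=0/1 high=1/64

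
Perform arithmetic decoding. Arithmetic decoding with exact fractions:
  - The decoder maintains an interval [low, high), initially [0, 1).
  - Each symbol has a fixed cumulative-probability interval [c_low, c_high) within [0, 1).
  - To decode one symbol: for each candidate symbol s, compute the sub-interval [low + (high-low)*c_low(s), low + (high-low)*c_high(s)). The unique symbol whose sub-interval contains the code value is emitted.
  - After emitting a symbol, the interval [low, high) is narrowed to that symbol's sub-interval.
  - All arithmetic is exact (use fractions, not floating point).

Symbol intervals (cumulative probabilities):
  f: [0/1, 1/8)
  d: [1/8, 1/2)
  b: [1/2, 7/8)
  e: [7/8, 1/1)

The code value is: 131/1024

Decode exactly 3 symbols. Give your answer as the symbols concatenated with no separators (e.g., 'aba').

Answer: dff

Derivation:
Step 1: interval [0/1, 1/1), width = 1/1 - 0/1 = 1/1
  'f': [0/1 + 1/1*0/1, 0/1 + 1/1*1/8) = [0/1, 1/8)
  'd': [0/1 + 1/1*1/8, 0/1 + 1/1*1/2) = [1/8, 1/2) <- contains code 131/1024
  'b': [0/1 + 1/1*1/2, 0/1 + 1/1*7/8) = [1/2, 7/8)
  'e': [0/1 + 1/1*7/8, 0/1 + 1/1*1/1) = [7/8, 1/1)
  emit 'd', narrow to [1/8, 1/2)
Step 2: interval [1/8, 1/2), width = 1/2 - 1/8 = 3/8
  'f': [1/8 + 3/8*0/1, 1/8 + 3/8*1/8) = [1/8, 11/64) <- contains code 131/1024
  'd': [1/8 + 3/8*1/8, 1/8 + 3/8*1/2) = [11/64, 5/16)
  'b': [1/8 + 3/8*1/2, 1/8 + 3/8*7/8) = [5/16, 29/64)
  'e': [1/8 + 3/8*7/8, 1/8 + 3/8*1/1) = [29/64, 1/2)
  emit 'f', narrow to [1/8, 11/64)
Step 3: interval [1/8, 11/64), width = 11/64 - 1/8 = 3/64
  'f': [1/8 + 3/64*0/1, 1/8 + 3/64*1/8) = [1/8, 67/512) <- contains code 131/1024
  'd': [1/8 + 3/64*1/8, 1/8 + 3/64*1/2) = [67/512, 19/128)
  'b': [1/8 + 3/64*1/2, 1/8 + 3/64*7/8) = [19/128, 85/512)
  'e': [1/8 + 3/64*7/8, 1/8 + 3/64*1/1) = [85/512, 11/64)
  emit 'f', narrow to [1/8, 67/512)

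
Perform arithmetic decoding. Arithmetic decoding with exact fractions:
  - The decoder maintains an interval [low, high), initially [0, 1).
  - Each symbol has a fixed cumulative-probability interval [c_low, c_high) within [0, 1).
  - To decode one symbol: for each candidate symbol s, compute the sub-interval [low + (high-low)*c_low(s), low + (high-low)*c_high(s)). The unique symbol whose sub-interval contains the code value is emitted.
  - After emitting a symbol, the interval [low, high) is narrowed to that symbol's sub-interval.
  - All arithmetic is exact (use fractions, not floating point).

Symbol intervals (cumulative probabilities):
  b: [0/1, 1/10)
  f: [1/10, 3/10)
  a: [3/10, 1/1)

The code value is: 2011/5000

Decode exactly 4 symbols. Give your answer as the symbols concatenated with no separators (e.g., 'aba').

Answer: affa

Derivation:
Step 1: interval [0/1, 1/1), width = 1/1 - 0/1 = 1/1
  'b': [0/1 + 1/1*0/1, 0/1 + 1/1*1/10) = [0/1, 1/10)
  'f': [0/1 + 1/1*1/10, 0/1 + 1/1*3/10) = [1/10, 3/10)
  'a': [0/1 + 1/1*3/10, 0/1 + 1/1*1/1) = [3/10, 1/1) <- contains code 2011/5000
  emit 'a', narrow to [3/10, 1/1)
Step 2: interval [3/10, 1/1), width = 1/1 - 3/10 = 7/10
  'b': [3/10 + 7/10*0/1, 3/10 + 7/10*1/10) = [3/10, 37/100)
  'f': [3/10 + 7/10*1/10, 3/10 + 7/10*3/10) = [37/100, 51/100) <- contains code 2011/5000
  'a': [3/10 + 7/10*3/10, 3/10 + 7/10*1/1) = [51/100, 1/1)
  emit 'f', narrow to [37/100, 51/100)
Step 3: interval [37/100, 51/100), width = 51/100 - 37/100 = 7/50
  'b': [37/100 + 7/50*0/1, 37/100 + 7/50*1/10) = [37/100, 48/125)
  'f': [37/100 + 7/50*1/10, 37/100 + 7/50*3/10) = [48/125, 103/250) <- contains code 2011/5000
  'a': [37/100 + 7/50*3/10, 37/100 + 7/50*1/1) = [103/250, 51/100)
  emit 'f', narrow to [48/125, 103/250)
Step 4: interval [48/125, 103/250), width = 103/250 - 48/125 = 7/250
  'b': [48/125 + 7/250*0/1, 48/125 + 7/250*1/10) = [48/125, 967/2500)
  'f': [48/125 + 7/250*1/10, 48/125 + 7/250*3/10) = [967/2500, 981/2500)
  'a': [48/125 + 7/250*3/10, 48/125 + 7/250*1/1) = [981/2500, 103/250) <- contains code 2011/5000
  emit 'a', narrow to [981/2500, 103/250)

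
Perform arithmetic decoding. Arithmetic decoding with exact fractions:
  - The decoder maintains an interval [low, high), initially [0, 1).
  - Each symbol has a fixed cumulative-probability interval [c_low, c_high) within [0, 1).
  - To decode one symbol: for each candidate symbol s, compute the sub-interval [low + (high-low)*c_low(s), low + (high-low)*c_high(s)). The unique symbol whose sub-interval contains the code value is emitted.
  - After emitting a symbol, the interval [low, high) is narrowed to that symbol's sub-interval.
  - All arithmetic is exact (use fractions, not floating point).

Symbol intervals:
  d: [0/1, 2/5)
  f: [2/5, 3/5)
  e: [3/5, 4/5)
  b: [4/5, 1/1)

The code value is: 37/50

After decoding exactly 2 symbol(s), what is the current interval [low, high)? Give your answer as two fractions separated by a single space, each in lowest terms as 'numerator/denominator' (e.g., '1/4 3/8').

Step 1: interval [0/1, 1/1), width = 1/1 - 0/1 = 1/1
  'd': [0/1 + 1/1*0/1, 0/1 + 1/1*2/5) = [0/1, 2/5)
  'f': [0/1 + 1/1*2/5, 0/1 + 1/1*3/5) = [2/5, 3/5)
  'e': [0/1 + 1/1*3/5, 0/1 + 1/1*4/5) = [3/5, 4/5) <- contains code 37/50
  'b': [0/1 + 1/1*4/5, 0/1 + 1/1*1/1) = [4/5, 1/1)
  emit 'e', narrow to [3/5, 4/5)
Step 2: interval [3/5, 4/5), width = 4/5 - 3/5 = 1/5
  'd': [3/5 + 1/5*0/1, 3/5 + 1/5*2/5) = [3/5, 17/25)
  'f': [3/5 + 1/5*2/5, 3/5 + 1/5*3/5) = [17/25, 18/25)
  'e': [3/5 + 1/5*3/5, 3/5 + 1/5*4/5) = [18/25, 19/25) <- contains code 37/50
  'b': [3/5 + 1/5*4/5, 3/5 + 1/5*1/1) = [19/25, 4/5)
  emit 'e', narrow to [18/25, 19/25)

Answer: 18/25 19/25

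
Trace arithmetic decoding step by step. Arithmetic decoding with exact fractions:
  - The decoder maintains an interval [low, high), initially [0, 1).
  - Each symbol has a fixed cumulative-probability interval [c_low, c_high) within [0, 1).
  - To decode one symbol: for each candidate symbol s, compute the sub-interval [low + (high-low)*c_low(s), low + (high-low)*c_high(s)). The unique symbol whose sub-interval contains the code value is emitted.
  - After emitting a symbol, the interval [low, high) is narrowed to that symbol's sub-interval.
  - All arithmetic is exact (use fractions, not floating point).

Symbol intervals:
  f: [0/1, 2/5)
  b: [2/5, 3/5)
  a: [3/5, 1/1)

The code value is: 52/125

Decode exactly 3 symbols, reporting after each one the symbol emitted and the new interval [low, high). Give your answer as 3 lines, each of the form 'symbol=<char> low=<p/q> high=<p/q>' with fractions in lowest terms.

Step 1: interval [0/1, 1/1), width = 1/1 - 0/1 = 1/1
  'f': [0/1 + 1/1*0/1, 0/1 + 1/1*2/5) = [0/1, 2/5)
  'b': [0/1 + 1/1*2/5, 0/1 + 1/1*3/5) = [2/5, 3/5) <- contains code 52/125
  'a': [0/1 + 1/1*3/5, 0/1 + 1/1*1/1) = [3/5, 1/1)
  emit 'b', narrow to [2/5, 3/5)
Step 2: interval [2/5, 3/5), width = 3/5 - 2/5 = 1/5
  'f': [2/5 + 1/5*0/1, 2/5 + 1/5*2/5) = [2/5, 12/25) <- contains code 52/125
  'b': [2/5 + 1/5*2/5, 2/5 + 1/5*3/5) = [12/25, 13/25)
  'a': [2/5 + 1/5*3/5, 2/5 + 1/5*1/1) = [13/25, 3/5)
  emit 'f', narrow to [2/5, 12/25)
Step 3: interval [2/5, 12/25), width = 12/25 - 2/5 = 2/25
  'f': [2/5 + 2/25*0/1, 2/5 + 2/25*2/5) = [2/5, 54/125) <- contains code 52/125
  'b': [2/5 + 2/25*2/5, 2/5 + 2/25*3/5) = [54/125, 56/125)
  'a': [2/5 + 2/25*3/5, 2/5 + 2/25*1/1) = [56/125, 12/25)
  emit 'f', narrow to [2/5, 54/125)

Answer: symbol=b low=2/5 high=3/5
symbol=f low=2/5 high=12/25
symbol=f low=2/5 high=54/125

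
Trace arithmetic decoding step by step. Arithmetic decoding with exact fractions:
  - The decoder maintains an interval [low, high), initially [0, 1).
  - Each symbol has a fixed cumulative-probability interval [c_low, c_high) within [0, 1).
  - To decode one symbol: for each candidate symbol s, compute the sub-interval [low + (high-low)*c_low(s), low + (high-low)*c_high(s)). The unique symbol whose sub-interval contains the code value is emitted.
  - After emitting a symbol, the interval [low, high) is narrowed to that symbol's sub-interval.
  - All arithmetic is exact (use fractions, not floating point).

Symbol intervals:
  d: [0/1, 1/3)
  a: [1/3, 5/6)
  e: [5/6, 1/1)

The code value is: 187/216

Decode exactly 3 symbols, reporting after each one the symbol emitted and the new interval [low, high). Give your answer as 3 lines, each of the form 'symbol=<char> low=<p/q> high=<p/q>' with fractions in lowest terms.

Step 1: interval [0/1, 1/1), width = 1/1 - 0/1 = 1/1
  'd': [0/1 + 1/1*0/1, 0/1 + 1/1*1/3) = [0/1, 1/3)
  'a': [0/1 + 1/1*1/3, 0/1 + 1/1*5/6) = [1/3, 5/6)
  'e': [0/1 + 1/1*5/6, 0/1 + 1/1*1/1) = [5/6, 1/1) <- contains code 187/216
  emit 'e', narrow to [5/6, 1/1)
Step 2: interval [5/6, 1/1), width = 1/1 - 5/6 = 1/6
  'd': [5/6 + 1/6*0/1, 5/6 + 1/6*1/3) = [5/6, 8/9) <- contains code 187/216
  'a': [5/6 + 1/6*1/3, 5/6 + 1/6*5/6) = [8/9, 35/36)
  'e': [5/6 + 1/6*5/6, 5/6 + 1/6*1/1) = [35/36, 1/1)
  emit 'd', narrow to [5/6, 8/9)
Step 3: interval [5/6, 8/9), width = 8/9 - 5/6 = 1/18
  'd': [5/6 + 1/18*0/1, 5/6 + 1/18*1/3) = [5/6, 23/27)
  'a': [5/6 + 1/18*1/3, 5/6 + 1/18*5/6) = [23/27, 95/108) <- contains code 187/216
  'e': [5/6 + 1/18*5/6, 5/6 + 1/18*1/1) = [95/108, 8/9)
  emit 'a', narrow to [23/27, 95/108)

Answer: symbol=e low=5/6 high=1/1
symbol=d low=5/6 high=8/9
symbol=a low=23/27 high=95/108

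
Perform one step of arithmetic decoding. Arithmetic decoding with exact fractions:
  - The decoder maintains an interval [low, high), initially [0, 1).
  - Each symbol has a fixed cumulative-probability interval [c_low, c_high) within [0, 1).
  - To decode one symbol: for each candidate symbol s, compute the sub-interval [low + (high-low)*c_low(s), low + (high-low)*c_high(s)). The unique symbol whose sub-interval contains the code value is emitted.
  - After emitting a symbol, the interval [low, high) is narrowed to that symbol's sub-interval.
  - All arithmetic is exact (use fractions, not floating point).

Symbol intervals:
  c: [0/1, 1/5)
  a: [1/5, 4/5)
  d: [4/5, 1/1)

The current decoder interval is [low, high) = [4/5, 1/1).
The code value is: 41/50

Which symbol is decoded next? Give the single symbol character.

Answer: c

Derivation:
Interval width = high − low = 1/1 − 4/5 = 1/5
Scaled code = (code − low) / width = (41/50 − 4/5) / 1/5 = 1/10
  c: [0/1, 1/5) ← scaled code falls here ✓
  a: [1/5, 4/5) 
  d: [4/5, 1/1) 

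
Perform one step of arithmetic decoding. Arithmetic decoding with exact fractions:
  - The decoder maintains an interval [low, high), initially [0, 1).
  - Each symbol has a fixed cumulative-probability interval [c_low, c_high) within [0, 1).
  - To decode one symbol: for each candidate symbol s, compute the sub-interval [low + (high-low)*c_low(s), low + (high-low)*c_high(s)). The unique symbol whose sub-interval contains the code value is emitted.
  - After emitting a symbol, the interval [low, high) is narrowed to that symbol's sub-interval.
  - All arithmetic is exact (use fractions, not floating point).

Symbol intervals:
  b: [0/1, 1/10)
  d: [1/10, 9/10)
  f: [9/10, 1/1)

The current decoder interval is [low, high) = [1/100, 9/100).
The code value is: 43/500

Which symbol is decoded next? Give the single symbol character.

Interval width = high − low = 9/100 − 1/100 = 2/25
Scaled code = (code − low) / width = (43/500 − 1/100) / 2/25 = 19/20
  b: [0/1, 1/10) 
  d: [1/10, 9/10) 
  f: [9/10, 1/1) ← scaled code falls here ✓

Answer: f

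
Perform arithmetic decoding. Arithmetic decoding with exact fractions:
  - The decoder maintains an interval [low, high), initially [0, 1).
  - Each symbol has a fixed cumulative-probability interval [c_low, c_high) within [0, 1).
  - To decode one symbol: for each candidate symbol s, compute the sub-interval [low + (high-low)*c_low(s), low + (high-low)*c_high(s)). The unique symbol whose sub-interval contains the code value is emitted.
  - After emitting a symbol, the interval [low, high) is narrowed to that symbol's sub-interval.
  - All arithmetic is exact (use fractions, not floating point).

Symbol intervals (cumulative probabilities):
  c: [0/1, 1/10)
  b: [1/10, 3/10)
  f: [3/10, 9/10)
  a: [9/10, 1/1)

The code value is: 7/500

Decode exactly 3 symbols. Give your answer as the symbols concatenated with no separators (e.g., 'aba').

Step 1: interval [0/1, 1/1), width = 1/1 - 0/1 = 1/1
  'c': [0/1 + 1/1*0/1, 0/1 + 1/1*1/10) = [0/1, 1/10) <- contains code 7/500
  'b': [0/1 + 1/1*1/10, 0/1 + 1/1*3/10) = [1/10, 3/10)
  'f': [0/1 + 1/1*3/10, 0/1 + 1/1*9/10) = [3/10, 9/10)
  'a': [0/1 + 1/1*9/10, 0/1 + 1/1*1/1) = [9/10, 1/1)
  emit 'c', narrow to [0/1, 1/10)
Step 2: interval [0/1, 1/10), width = 1/10 - 0/1 = 1/10
  'c': [0/1 + 1/10*0/1, 0/1 + 1/10*1/10) = [0/1, 1/100)
  'b': [0/1 + 1/10*1/10, 0/1 + 1/10*3/10) = [1/100, 3/100) <- contains code 7/500
  'f': [0/1 + 1/10*3/10, 0/1 + 1/10*9/10) = [3/100, 9/100)
  'a': [0/1 + 1/10*9/10, 0/1 + 1/10*1/1) = [9/100, 1/10)
  emit 'b', narrow to [1/100, 3/100)
Step 3: interval [1/100, 3/100), width = 3/100 - 1/100 = 1/50
  'c': [1/100 + 1/50*0/1, 1/100 + 1/50*1/10) = [1/100, 3/250)
  'b': [1/100 + 1/50*1/10, 1/100 + 1/50*3/10) = [3/250, 2/125) <- contains code 7/500
  'f': [1/100 + 1/50*3/10, 1/100 + 1/50*9/10) = [2/125, 7/250)
  'a': [1/100 + 1/50*9/10, 1/100 + 1/50*1/1) = [7/250, 3/100)
  emit 'b', narrow to [3/250, 2/125)

Answer: cbb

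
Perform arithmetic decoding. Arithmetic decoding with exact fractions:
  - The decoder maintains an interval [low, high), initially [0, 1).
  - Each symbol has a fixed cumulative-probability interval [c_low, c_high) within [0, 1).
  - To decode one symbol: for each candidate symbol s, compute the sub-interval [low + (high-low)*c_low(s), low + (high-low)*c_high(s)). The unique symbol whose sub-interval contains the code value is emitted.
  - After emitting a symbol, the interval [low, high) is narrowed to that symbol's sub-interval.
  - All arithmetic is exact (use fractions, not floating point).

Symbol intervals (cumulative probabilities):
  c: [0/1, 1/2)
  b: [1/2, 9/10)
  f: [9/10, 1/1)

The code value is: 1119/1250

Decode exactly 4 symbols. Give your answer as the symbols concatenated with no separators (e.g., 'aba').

Step 1: interval [0/1, 1/1), width = 1/1 - 0/1 = 1/1
  'c': [0/1 + 1/1*0/1, 0/1 + 1/1*1/2) = [0/1, 1/2)
  'b': [0/1 + 1/1*1/2, 0/1 + 1/1*9/10) = [1/2, 9/10) <- contains code 1119/1250
  'f': [0/1 + 1/1*9/10, 0/1 + 1/1*1/1) = [9/10, 1/1)
  emit 'b', narrow to [1/2, 9/10)
Step 2: interval [1/2, 9/10), width = 9/10 - 1/2 = 2/5
  'c': [1/2 + 2/5*0/1, 1/2 + 2/5*1/2) = [1/2, 7/10)
  'b': [1/2 + 2/5*1/2, 1/2 + 2/5*9/10) = [7/10, 43/50)
  'f': [1/2 + 2/5*9/10, 1/2 + 2/5*1/1) = [43/50, 9/10) <- contains code 1119/1250
  emit 'f', narrow to [43/50, 9/10)
Step 3: interval [43/50, 9/10), width = 9/10 - 43/50 = 1/25
  'c': [43/50 + 1/25*0/1, 43/50 + 1/25*1/2) = [43/50, 22/25)
  'b': [43/50 + 1/25*1/2, 43/50 + 1/25*9/10) = [22/25, 112/125) <- contains code 1119/1250
  'f': [43/50 + 1/25*9/10, 43/50 + 1/25*1/1) = [112/125, 9/10)
  emit 'b', narrow to [22/25, 112/125)
Step 4: interval [22/25, 112/125), width = 112/125 - 22/25 = 2/125
  'c': [22/25 + 2/125*0/1, 22/25 + 2/125*1/2) = [22/25, 111/125)
  'b': [22/25 + 2/125*1/2, 22/25 + 2/125*9/10) = [111/125, 559/625)
  'f': [22/25 + 2/125*9/10, 22/25 + 2/125*1/1) = [559/625, 112/125) <- contains code 1119/1250
  emit 'f', narrow to [559/625, 112/125)

Answer: bfbf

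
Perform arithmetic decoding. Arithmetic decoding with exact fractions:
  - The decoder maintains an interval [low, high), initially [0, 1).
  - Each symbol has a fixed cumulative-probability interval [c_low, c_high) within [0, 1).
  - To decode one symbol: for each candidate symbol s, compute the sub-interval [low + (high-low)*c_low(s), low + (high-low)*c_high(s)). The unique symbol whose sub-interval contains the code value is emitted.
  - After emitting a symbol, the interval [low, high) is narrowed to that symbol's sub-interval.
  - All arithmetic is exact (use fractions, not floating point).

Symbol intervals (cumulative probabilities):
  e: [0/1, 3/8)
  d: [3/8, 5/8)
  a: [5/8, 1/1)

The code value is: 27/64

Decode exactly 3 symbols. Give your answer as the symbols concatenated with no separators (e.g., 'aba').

Step 1: interval [0/1, 1/1), width = 1/1 - 0/1 = 1/1
  'e': [0/1 + 1/1*0/1, 0/1 + 1/1*3/8) = [0/1, 3/8)
  'd': [0/1 + 1/1*3/8, 0/1 + 1/1*5/8) = [3/8, 5/8) <- contains code 27/64
  'a': [0/1 + 1/1*5/8, 0/1 + 1/1*1/1) = [5/8, 1/1)
  emit 'd', narrow to [3/8, 5/8)
Step 2: interval [3/8, 5/8), width = 5/8 - 3/8 = 1/4
  'e': [3/8 + 1/4*0/1, 3/8 + 1/4*3/8) = [3/8, 15/32) <- contains code 27/64
  'd': [3/8 + 1/4*3/8, 3/8 + 1/4*5/8) = [15/32, 17/32)
  'a': [3/8 + 1/4*5/8, 3/8 + 1/4*1/1) = [17/32, 5/8)
  emit 'e', narrow to [3/8, 15/32)
Step 3: interval [3/8, 15/32), width = 15/32 - 3/8 = 3/32
  'e': [3/8 + 3/32*0/1, 3/8 + 3/32*3/8) = [3/8, 105/256)
  'd': [3/8 + 3/32*3/8, 3/8 + 3/32*5/8) = [105/256, 111/256) <- contains code 27/64
  'a': [3/8 + 3/32*5/8, 3/8 + 3/32*1/1) = [111/256, 15/32)
  emit 'd', narrow to [105/256, 111/256)

Answer: ded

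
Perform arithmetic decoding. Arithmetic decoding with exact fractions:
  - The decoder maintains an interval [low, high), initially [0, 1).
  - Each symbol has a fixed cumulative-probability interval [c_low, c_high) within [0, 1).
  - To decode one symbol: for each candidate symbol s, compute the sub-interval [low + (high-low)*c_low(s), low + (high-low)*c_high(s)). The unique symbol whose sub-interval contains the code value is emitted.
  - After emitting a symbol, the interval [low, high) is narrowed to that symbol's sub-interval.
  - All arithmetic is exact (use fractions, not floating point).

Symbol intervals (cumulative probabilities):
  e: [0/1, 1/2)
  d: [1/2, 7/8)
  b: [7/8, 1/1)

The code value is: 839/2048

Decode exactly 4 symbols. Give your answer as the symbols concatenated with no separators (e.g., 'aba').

Answer: eddb

Derivation:
Step 1: interval [0/1, 1/1), width = 1/1 - 0/1 = 1/1
  'e': [0/1 + 1/1*0/1, 0/1 + 1/1*1/2) = [0/1, 1/2) <- contains code 839/2048
  'd': [0/1 + 1/1*1/2, 0/1 + 1/1*7/8) = [1/2, 7/8)
  'b': [0/1 + 1/1*7/8, 0/1 + 1/1*1/1) = [7/8, 1/1)
  emit 'e', narrow to [0/1, 1/2)
Step 2: interval [0/1, 1/2), width = 1/2 - 0/1 = 1/2
  'e': [0/1 + 1/2*0/1, 0/1 + 1/2*1/2) = [0/1, 1/4)
  'd': [0/1 + 1/2*1/2, 0/1 + 1/2*7/8) = [1/4, 7/16) <- contains code 839/2048
  'b': [0/1 + 1/2*7/8, 0/1 + 1/2*1/1) = [7/16, 1/2)
  emit 'd', narrow to [1/4, 7/16)
Step 3: interval [1/4, 7/16), width = 7/16 - 1/4 = 3/16
  'e': [1/4 + 3/16*0/1, 1/4 + 3/16*1/2) = [1/4, 11/32)
  'd': [1/4 + 3/16*1/2, 1/4 + 3/16*7/8) = [11/32, 53/128) <- contains code 839/2048
  'b': [1/4 + 3/16*7/8, 1/4 + 3/16*1/1) = [53/128, 7/16)
  emit 'd', narrow to [11/32, 53/128)
Step 4: interval [11/32, 53/128), width = 53/128 - 11/32 = 9/128
  'e': [11/32 + 9/128*0/1, 11/32 + 9/128*1/2) = [11/32, 97/256)
  'd': [11/32 + 9/128*1/2, 11/32 + 9/128*7/8) = [97/256, 415/1024)
  'b': [11/32 + 9/128*7/8, 11/32 + 9/128*1/1) = [415/1024, 53/128) <- contains code 839/2048
  emit 'b', narrow to [415/1024, 53/128)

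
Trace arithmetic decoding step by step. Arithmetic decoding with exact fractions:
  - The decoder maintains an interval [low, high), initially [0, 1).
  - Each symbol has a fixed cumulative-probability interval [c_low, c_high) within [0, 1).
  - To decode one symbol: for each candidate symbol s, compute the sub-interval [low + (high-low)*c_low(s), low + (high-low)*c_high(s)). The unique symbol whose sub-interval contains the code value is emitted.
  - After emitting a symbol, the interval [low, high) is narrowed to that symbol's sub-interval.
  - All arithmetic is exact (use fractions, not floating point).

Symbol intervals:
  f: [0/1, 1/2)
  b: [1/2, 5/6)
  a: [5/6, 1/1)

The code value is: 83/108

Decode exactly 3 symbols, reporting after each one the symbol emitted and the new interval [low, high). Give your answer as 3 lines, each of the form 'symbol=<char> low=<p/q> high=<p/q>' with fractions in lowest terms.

Answer: symbol=b low=1/2 high=5/6
symbol=b low=2/3 high=7/9
symbol=a low=41/54 high=7/9

Derivation:
Step 1: interval [0/1, 1/1), width = 1/1 - 0/1 = 1/1
  'f': [0/1 + 1/1*0/1, 0/1 + 1/1*1/2) = [0/1, 1/2)
  'b': [0/1 + 1/1*1/2, 0/1 + 1/1*5/6) = [1/2, 5/6) <- contains code 83/108
  'a': [0/1 + 1/1*5/6, 0/1 + 1/1*1/1) = [5/6, 1/1)
  emit 'b', narrow to [1/2, 5/6)
Step 2: interval [1/2, 5/6), width = 5/6 - 1/2 = 1/3
  'f': [1/2 + 1/3*0/1, 1/2 + 1/3*1/2) = [1/2, 2/3)
  'b': [1/2 + 1/3*1/2, 1/2 + 1/3*5/6) = [2/3, 7/9) <- contains code 83/108
  'a': [1/2 + 1/3*5/6, 1/2 + 1/3*1/1) = [7/9, 5/6)
  emit 'b', narrow to [2/3, 7/9)
Step 3: interval [2/3, 7/9), width = 7/9 - 2/3 = 1/9
  'f': [2/3 + 1/9*0/1, 2/3 + 1/9*1/2) = [2/3, 13/18)
  'b': [2/3 + 1/9*1/2, 2/3 + 1/9*5/6) = [13/18, 41/54)
  'a': [2/3 + 1/9*5/6, 2/3 + 1/9*1/1) = [41/54, 7/9) <- contains code 83/108
  emit 'a', narrow to [41/54, 7/9)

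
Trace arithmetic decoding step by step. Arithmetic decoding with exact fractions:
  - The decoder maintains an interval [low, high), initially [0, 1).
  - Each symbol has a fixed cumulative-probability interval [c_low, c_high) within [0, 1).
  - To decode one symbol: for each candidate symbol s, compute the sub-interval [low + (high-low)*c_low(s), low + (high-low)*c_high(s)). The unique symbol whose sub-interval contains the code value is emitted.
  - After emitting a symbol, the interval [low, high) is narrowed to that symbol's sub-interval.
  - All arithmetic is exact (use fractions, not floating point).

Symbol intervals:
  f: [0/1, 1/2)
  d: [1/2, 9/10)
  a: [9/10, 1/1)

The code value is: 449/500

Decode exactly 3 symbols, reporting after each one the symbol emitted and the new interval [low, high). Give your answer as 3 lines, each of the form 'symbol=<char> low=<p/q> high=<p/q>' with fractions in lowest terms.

Step 1: interval [0/1, 1/1), width = 1/1 - 0/1 = 1/1
  'f': [0/1 + 1/1*0/1, 0/1 + 1/1*1/2) = [0/1, 1/2)
  'd': [0/1 + 1/1*1/2, 0/1 + 1/1*9/10) = [1/2, 9/10) <- contains code 449/500
  'a': [0/1 + 1/1*9/10, 0/1 + 1/1*1/1) = [9/10, 1/1)
  emit 'd', narrow to [1/2, 9/10)
Step 2: interval [1/2, 9/10), width = 9/10 - 1/2 = 2/5
  'f': [1/2 + 2/5*0/1, 1/2 + 2/5*1/2) = [1/2, 7/10)
  'd': [1/2 + 2/5*1/2, 1/2 + 2/5*9/10) = [7/10, 43/50)
  'a': [1/2 + 2/5*9/10, 1/2 + 2/5*1/1) = [43/50, 9/10) <- contains code 449/500
  emit 'a', narrow to [43/50, 9/10)
Step 3: interval [43/50, 9/10), width = 9/10 - 43/50 = 1/25
  'f': [43/50 + 1/25*0/1, 43/50 + 1/25*1/2) = [43/50, 22/25)
  'd': [43/50 + 1/25*1/2, 43/50 + 1/25*9/10) = [22/25, 112/125)
  'a': [43/50 + 1/25*9/10, 43/50 + 1/25*1/1) = [112/125, 9/10) <- contains code 449/500
  emit 'a', narrow to [112/125, 9/10)

Answer: symbol=d low=1/2 high=9/10
symbol=a low=43/50 high=9/10
symbol=a low=112/125 high=9/10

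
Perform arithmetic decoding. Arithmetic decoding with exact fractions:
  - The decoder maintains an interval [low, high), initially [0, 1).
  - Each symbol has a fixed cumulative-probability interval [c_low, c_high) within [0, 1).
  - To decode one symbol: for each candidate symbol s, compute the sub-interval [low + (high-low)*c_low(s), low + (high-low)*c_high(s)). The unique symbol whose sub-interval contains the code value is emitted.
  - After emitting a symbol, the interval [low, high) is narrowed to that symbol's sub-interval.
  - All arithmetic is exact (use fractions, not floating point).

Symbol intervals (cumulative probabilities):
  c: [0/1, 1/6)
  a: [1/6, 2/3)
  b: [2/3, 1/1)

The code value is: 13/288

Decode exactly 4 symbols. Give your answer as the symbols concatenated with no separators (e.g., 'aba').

Step 1: interval [0/1, 1/1), width = 1/1 - 0/1 = 1/1
  'c': [0/1 + 1/1*0/1, 0/1 + 1/1*1/6) = [0/1, 1/6) <- contains code 13/288
  'a': [0/1 + 1/1*1/6, 0/1 + 1/1*2/3) = [1/6, 2/3)
  'b': [0/1 + 1/1*2/3, 0/1 + 1/1*1/1) = [2/3, 1/1)
  emit 'c', narrow to [0/1, 1/6)
Step 2: interval [0/1, 1/6), width = 1/6 - 0/1 = 1/6
  'c': [0/1 + 1/6*0/1, 0/1 + 1/6*1/6) = [0/1, 1/36)
  'a': [0/1 + 1/6*1/6, 0/1 + 1/6*2/3) = [1/36, 1/9) <- contains code 13/288
  'b': [0/1 + 1/6*2/3, 0/1 + 1/6*1/1) = [1/9, 1/6)
  emit 'a', narrow to [1/36, 1/9)
Step 3: interval [1/36, 1/9), width = 1/9 - 1/36 = 1/12
  'c': [1/36 + 1/12*0/1, 1/36 + 1/12*1/6) = [1/36, 1/24)
  'a': [1/36 + 1/12*1/6, 1/36 + 1/12*2/3) = [1/24, 1/12) <- contains code 13/288
  'b': [1/36 + 1/12*2/3, 1/36 + 1/12*1/1) = [1/12, 1/9)
  emit 'a', narrow to [1/24, 1/12)
Step 4: interval [1/24, 1/12), width = 1/12 - 1/24 = 1/24
  'c': [1/24 + 1/24*0/1, 1/24 + 1/24*1/6) = [1/24, 7/144) <- contains code 13/288
  'a': [1/24 + 1/24*1/6, 1/24 + 1/24*2/3) = [7/144, 5/72)
  'b': [1/24 + 1/24*2/3, 1/24 + 1/24*1/1) = [5/72, 1/12)
  emit 'c', narrow to [1/24, 7/144)

Answer: caac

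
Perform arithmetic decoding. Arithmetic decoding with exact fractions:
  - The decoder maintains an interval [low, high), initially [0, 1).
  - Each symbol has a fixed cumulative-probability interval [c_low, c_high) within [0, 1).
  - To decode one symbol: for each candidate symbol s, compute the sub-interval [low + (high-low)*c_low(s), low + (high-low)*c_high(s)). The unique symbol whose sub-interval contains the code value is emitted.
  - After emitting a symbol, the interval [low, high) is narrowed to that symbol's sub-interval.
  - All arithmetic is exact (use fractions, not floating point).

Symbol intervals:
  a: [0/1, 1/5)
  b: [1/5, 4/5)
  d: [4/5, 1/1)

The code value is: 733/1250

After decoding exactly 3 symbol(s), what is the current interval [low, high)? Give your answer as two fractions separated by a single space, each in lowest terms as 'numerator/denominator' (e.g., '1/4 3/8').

Step 1: interval [0/1, 1/1), width = 1/1 - 0/1 = 1/1
  'a': [0/1 + 1/1*0/1, 0/1 + 1/1*1/5) = [0/1, 1/5)
  'b': [0/1 + 1/1*1/5, 0/1 + 1/1*4/5) = [1/5, 4/5) <- contains code 733/1250
  'd': [0/1 + 1/1*4/5, 0/1 + 1/1*1/1) = [4/5, 1/1)
  emit 'b', narrow to [1/5, 4/5)
Step 2: interval [1/5, 4/5), width = 4/5 - 1/5 = 3/5
  'a': [1/5 + 3/5*0/1, 1/5 + 3/5*1/5) = [1/5, 8/25)
  'b': [1/5 + 3/5*1/5, 1/5 + 3/5*4/5) = [8/25, 17/25) <- contains code 733/1250
  'd': [1/5 + 3/5*4/5, 1/5 + 3/5*1/1) = [17/25, 4/5)
  emit 'b', narrow to [8/25, 17/25)
Step 3: interval [8/25, 17/25), width = 17/25 - 8/25 = 9/25
  'a': [8/25 + 9/25*0/1, 8/25 + 9/25*1/5) = [8/25, 49/125)
  'b': [8/25 + 9/25*1/5, 8/25 + 9/25*4/5) = [49/125, 76/125) <- contains code 733/1250
  'd': [8/25 + 9/25*4/5, 8/25 + 9/25*1/1) = [76/125, 17/25)
  emit 'b', narrow to [49/125, 76/125)

Answer: 49/125 76/125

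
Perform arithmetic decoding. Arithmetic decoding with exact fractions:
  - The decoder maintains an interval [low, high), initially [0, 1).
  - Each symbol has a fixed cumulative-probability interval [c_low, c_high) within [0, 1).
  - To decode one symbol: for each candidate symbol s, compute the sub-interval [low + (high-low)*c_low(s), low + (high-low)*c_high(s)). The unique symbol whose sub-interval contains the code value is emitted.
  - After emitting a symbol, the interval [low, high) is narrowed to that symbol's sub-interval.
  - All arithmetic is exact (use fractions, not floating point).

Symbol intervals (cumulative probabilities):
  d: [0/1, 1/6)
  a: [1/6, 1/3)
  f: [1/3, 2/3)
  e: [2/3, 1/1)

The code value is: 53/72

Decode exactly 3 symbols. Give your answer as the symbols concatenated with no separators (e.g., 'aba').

Answer: eaa

Derivation:
Step 1: interval [0/1, 1/1), width = 1/1 - 0/1 = 1/1
  'd': [0/1 + 1/1*0/1, 0/1 + 1/1*1/6) = [0/1, 1/6)
  'a': [0/1 + 1/1*1/6, 0/1 + 1/1*1/3) = [1/6, 1/3)
  'f': [0/1 + 1/1*1/3, 0/1 + 1/1*2/3) = [1/3, 2/3)
  'e': [0/1 + 1/1*2/3, 0/1 + 1/1*1/1) = [2/3, 1/1) <- contains code 53/72
  emit 'e', narrow to [2/3, 1/1)
Step 2: interval [2/3, 1/1), width = 1/1 - 2/3 = 1/3
  'd': [2/3 + 1/3*0/1, 2/3 + 1/3*1/6) = [2/3, 13/18)
  'a': [2/3 + 1/3*1/6, 2/3 + 1/3*1/3) = [13/18, 7/9) <- contains code 53/72
  'f': [2/3 + 1/3*1/3, 2/3 + 1/3*2/3) = [7/9, 8/9)
  'e': [2/3 + 1/3*2/3, 2/3 + 1/3*1/1) = [8/9, 1/1)
  emit 'a', narrow to [13/18, 7/9)
Step 3: interval [13/18, 7/9), width = 7/9 - 13/18 = 1/18
  'd': [13/18 + 1/18*0/1, 13/18 + 1/18*1/6) = [13/18, 79/108)
  'a': [13/18 + 1/18*1/6, 13/18 + 1/18*1/3) = [79/108, 20/27) <- contains code 53/72
  'f': [13/18 + 1/18*1/3, 13/18 + 1/18*2/3) = [20/27, 41/54)
  'e': [13/18 + 1/18*2/3, 13/18 + 1/18*1/1) = [41/54, 7/9)
  emit 'a', narrow to [79/108, 20/27)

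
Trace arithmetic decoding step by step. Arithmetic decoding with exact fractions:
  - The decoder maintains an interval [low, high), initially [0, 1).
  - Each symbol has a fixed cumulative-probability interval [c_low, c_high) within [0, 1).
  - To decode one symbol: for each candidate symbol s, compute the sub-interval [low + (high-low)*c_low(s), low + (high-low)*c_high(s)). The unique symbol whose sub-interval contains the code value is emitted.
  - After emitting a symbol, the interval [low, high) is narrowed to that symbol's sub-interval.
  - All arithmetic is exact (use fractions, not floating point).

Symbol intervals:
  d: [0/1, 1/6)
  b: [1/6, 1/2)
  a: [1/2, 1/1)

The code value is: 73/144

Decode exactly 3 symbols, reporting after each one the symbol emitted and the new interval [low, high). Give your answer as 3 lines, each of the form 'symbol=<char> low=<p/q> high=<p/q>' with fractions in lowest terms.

Answer: symbol=a low=1/2 high=1/1
symbol=d low=1/2 high=7/12
symbol=d low=1/2 high=37/72

Derivation:
Step 1: interval [0/1, 1/1), width = 1/1 - 0/1 = 1/1
  'd': [0/1 + 1/1*0/1, 0/1 + 1/1*1/6) = [0/1, 1/6)
  'b': [0/1 + 1/1*1/6, 0/1 + 1/1*1/2) = [1/6, 1/2)
  'a': [0/1 + 1/1*1/2, 0/1 + 1/1*1/1) = [1/2, 1/1) <- contains code 73/144
  emit 'a', narrow to [1/2, 1/1)
Step 2: interval [1/2, 1/1), width = 1/1 - 1/2 = 1/2
  'd': [1/2 + 1/2*0/1, 1/2 + 1/2*1/6) = [1/2, 7/12) <- contains code 73/144
  'b': [1/2 + 1/2*1/6, 1/2 + 1/2*1/2) = [7/12, 3/4)
  'a': [1/2 + 1/2*1/2, 1/2 + 1/2*1/1) = [3/4, 1/1)
  emit 'd', narrow to [1/2, 7/12)
Step 3: interval [1/2, 7/12), width = 7/12 - 1/2 = 1/12
  'd': [1/2 + 1/12*0/1, 1/2 + 1/12*1/6) = [1/2, 37/72) <- contains code 73/144
  'b': [1/2 + 1/12*1/6, 1/2 + 1/12*1/2) = [37/72, 13/24)
  'a': [1/2 + 1/12*1/2, 1/2 + 1/12*1/1) = [13/24, 7/12)
  emit 'd', narrow to [1/2, 37/72)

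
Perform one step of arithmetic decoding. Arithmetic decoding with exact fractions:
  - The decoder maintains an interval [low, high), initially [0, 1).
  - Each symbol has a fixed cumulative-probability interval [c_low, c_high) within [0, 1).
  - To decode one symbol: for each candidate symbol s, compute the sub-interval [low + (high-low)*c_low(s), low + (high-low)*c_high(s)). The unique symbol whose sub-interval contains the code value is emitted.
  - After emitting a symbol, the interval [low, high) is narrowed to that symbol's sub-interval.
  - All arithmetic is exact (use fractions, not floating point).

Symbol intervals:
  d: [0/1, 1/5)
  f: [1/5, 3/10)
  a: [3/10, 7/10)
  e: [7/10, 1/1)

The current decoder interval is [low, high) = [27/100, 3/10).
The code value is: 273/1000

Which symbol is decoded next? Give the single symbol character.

Answer: d

Derivation:
Interval width = high − low = 3/10 − 27/100 = 3/100
Scaled code = (code − low) / width = (273/1000 − 27/100) / 3/100 = 1/10
  d: [0/1, 1/5) ← scaled code falls here ✓
  f: [1/5, 3/10) 
  a: [3/10, 7/10) 
  e: [7/10, 1/1) 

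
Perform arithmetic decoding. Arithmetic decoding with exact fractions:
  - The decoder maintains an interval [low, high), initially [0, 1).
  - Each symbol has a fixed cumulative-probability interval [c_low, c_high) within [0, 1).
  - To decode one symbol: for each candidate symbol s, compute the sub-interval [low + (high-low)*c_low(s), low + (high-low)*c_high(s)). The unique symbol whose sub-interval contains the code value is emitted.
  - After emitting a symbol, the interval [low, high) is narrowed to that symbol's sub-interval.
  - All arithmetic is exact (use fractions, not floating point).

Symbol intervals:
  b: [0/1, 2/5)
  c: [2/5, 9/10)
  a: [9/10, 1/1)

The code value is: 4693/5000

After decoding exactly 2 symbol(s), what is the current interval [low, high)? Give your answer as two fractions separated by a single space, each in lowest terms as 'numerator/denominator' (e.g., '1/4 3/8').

Step 1: interval [0/1, 1/1), width = 1/1 - 0/1 = 1/1
  'b': [0/1 + 1/1*0/1, 0/1 + 1/1*2/5) = [0/1, 2/5)
  'c': [0/1 + 1/1*2/5, 0/1 + 1/1*9/10) = [2/5, 9/10)
  'a': [0/1 + 1/1*9/10, 0/1 + 1/1*1/1) = [9/10, 1/1) <- contains code 4693/5000
  emit 'a', narrow to [9/10, 1/1)
Step 2: interval [9/10, 1/1), width = 1/1 - 9/10 = 1/10
  'b': [9/10 + 1/10*0/1, 9/10 + 1/10*2/5) = [9/10, 47/50) <- contains code 4693/5000
  'c': [9/10 + 1/10*2/5, 9/10 + 1/10*9/10) = [47/50, 99/100)
  'a': [9/10 + 1/10*9/10, 9/10 + 1/10*1/1) = [99/100, 1/1)
  emit 'b', narrow to [9/10, 47/50)

Answer: 9/10 47/50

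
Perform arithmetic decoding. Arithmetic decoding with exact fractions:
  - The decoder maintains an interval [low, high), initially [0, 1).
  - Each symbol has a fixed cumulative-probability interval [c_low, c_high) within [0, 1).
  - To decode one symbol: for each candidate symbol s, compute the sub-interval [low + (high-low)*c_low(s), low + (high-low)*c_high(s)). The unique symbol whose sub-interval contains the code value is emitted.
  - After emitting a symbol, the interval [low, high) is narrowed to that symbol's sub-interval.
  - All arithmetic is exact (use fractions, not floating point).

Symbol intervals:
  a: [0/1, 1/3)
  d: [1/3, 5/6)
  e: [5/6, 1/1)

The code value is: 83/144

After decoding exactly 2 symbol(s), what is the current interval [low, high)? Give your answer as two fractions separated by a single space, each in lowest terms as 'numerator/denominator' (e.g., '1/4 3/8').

Step 1: interval [0/1, 1/1), width = 1/1 - 0/1 = 1/1
  'a': [0/1 + 1/1*0/1, 0/1 + 1/1*1/3) = [0/1, 1/3)
  'd': [0/1 + 1/1*1/3, 0/1 + 1/1*5/6) = [1/3, 5/6) <- contains code 83/144
  'e': [0/1 + 1/1*5/6, 0/1 + 1/1*1/1) = [5/6, 1/1)
  emit 'd', narrow to [1/3, 5/6)
Step 2: interval [1/3, 5/6), width = 5/6 - 1/3 = 1/2
  'a': [1/3 + 1/2*0/1, 1/3 + 1/2*1/3) = [1/3, 1/2)
  'd': [1/3 + 1/2*1/3, 1/3 + 1/2*5/6) = [1/2, 3/4) <- contains code 83/144
  'e': [1/3 + 1/2*5/6, 1/3 + 1/2*1/1) = [3/4, 5/6)
  emit 'd', narrow to [1/2, 3/4)

Answer: 1/2 3/4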